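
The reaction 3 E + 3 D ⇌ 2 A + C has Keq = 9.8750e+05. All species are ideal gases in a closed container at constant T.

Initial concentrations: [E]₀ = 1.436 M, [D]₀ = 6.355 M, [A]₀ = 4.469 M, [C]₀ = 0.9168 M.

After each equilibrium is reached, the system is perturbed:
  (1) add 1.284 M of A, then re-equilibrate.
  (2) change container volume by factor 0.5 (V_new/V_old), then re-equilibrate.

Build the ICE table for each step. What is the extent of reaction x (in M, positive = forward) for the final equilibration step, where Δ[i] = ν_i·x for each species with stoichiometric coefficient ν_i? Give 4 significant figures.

x = 0.002694 M

Q₀ = 0.02409 vs Keq = 9.8750e+05 ⇒ Q<K, forward
Step 1:
                    E           D           A           C
  Initial       1.436       6.355       4.469      0.9168
  Change       -1.429      -1.429      0.9526      0.4763
  Equil      0.007027       4.926       5.422       1.393
  solve Keq expr → x = 0.4763; check Q = 9.8750e+05
Then add 1.284 M of A.
Step 2:
                    E           D           A           C
  Initial    0.007027       4.926       6.706       1.393
  Change     0.001067    0.001067 -7.1110e-04 -3.5555e-04
  Equil      0.008093       4.927       6.705       1.393
  solve Keq expr → x = -3.5555e-04; check Q = 9.8750e+05
Then change container volume by factor 0.5 (V_new/V_old).
Step 3:
                    E           D           A           C
  Initial     0.01619       9.854       13.41       2.786
  Change    -0.008082   -0.008082    0.005388    0.002694
  Equil      0.008105       9.846       13.42       2.788
  solve Keq expr → x = 0.002694; check Q = 9.8750e+05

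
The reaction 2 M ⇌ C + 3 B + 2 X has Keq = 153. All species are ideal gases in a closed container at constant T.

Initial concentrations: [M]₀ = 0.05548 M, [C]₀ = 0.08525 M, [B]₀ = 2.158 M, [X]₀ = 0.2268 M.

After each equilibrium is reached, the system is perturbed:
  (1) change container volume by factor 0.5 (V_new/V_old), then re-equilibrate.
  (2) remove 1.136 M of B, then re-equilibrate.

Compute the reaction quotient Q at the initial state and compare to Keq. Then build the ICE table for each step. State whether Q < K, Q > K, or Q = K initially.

Q₀ = 14.32 vs Keq = 153 ⇒ Q<K, forward
Step 1:
                    M           C           B           X
  init        0.05548     0.08525       2.158      0.2268
  Δ          -0.03344     0.01672     0.05015     0.03344
  eq          0.02204       0.102       2.208      0.2602
  solve Keq expr → x = 0.01672; check Q = 153
Then change container volume by factor 0.5 (V_new/V_old).
Step 2:
                    M           C           B           X
  init        0.04409      0.2039       4.416      0.5205
  Δ           0.08277    -0.04139     -0.1242    -0.08277
  eq           0.1269      0.1625       4.292      0.4377
  solve Keq expr → x = -0.04139; check Q = 153
Then remove 1.136 M of B.
Step 3:
                    M           C           B           X
  init         0.1269      0.1625       3.156      0.4377
  Δ          -0.03404     0.01702     0.05106     0.03404
  eq          0.09282      0.1796       3.207      0.4717
  solve Keq expr → x = 0.01702; check Q = 153

Q₀ = 14.32; Q < K (proceeds forward)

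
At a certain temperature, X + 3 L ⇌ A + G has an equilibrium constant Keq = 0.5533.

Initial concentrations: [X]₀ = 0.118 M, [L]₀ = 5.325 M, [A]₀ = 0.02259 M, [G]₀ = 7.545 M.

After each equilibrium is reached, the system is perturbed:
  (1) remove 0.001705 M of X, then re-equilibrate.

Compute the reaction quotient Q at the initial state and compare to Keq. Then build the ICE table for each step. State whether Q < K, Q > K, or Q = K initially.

Q₀ = 0.009566 vs Keq = 0.5533 ⇒ Q<K, forward
Step 1:
                   X          L          A          G
  init         0.118      5.325    0.02259      7.545
  Δ          -0.1041    -0.3123     0.1041     0.1041
  eq          0.0139      5.013     0.1267      7.649
  solve Keq expr → x = 0.1041; check Q = 0.5533
Then remove 0.001705 M of X.
Step 2:
                   X          L          A          G
  init        0.0122      5.013     0.1267      7.649
  Δ         0.001501   0.004502  -0.001501  -0.001501
  eq          0.0137      5.017     0.1252      7.648
  solve Keq expr → x = -0.001501; check Q = 0.5533

Q₀ = 0.009566; Q < K (proceeds forward)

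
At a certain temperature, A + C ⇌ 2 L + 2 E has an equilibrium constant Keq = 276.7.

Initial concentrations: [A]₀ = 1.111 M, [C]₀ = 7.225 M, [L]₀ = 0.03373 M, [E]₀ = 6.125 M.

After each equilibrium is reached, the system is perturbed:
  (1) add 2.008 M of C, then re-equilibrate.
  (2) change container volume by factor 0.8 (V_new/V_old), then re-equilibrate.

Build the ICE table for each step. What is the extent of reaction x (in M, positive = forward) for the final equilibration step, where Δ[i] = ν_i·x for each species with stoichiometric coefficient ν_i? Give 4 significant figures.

Q₀ = 0.005317 vs Keq = 276.7 ⇒ Q<K, forward
Step 1:
                    A           C           L           E
  I             1.111       7.225     0.03373       6.125
  C           -0.9661     -0.9661       1.932       1.932
  E            0.1449       6.259       1.966       8.057
  solve Keq expr → x = 0.9661; check Q = 276.7
Then add 2.008 M of C.
Step 2:
                    A           C           L           E
  I            0.1449       8.267       1.966       8.057
  C          -0.02711    -0.02711     0.05422     0.05422
  E            0.1178        8.24        2.02       8.111
  solve Keq expr → x = 0.02711; check Q = 276.7
Then change container volume by factor 0.8 (V_new/V_old).
Step 3:
                    A           C           L           E
  I            0.1472        10.3       2.525       10.14
  C           0.05679     0.05679     -0.1136     -0.1136
  E             0.204       10.36       2.412       10.03
  solve Keq expr → x = -0.05679; check Q = 276.7

x = -0.05679 M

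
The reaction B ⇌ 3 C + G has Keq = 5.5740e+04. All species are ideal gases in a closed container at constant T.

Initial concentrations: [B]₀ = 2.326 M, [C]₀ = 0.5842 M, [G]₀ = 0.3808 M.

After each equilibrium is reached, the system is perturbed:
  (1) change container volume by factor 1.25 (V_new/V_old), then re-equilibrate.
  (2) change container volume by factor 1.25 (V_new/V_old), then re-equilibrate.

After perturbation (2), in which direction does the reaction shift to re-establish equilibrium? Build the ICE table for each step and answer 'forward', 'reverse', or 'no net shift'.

Q₀ = 0.03264 vs Keq = 5.5740e+04 ⇒ Q<K, forward
Step 1:
                    B           C           G
  init          2.326      0.5842      0.3808
  Δ            -2.306       6.917       2.306
  eq          0.02034       7.501       2.686
  solve Keq expr → x = 2.306; check Q = 5.5740e+04
Then change container volume by factor 1.25 (V_new/V_old).
Step 2:
                    B           C           G
  init        0.01627       6.001       2.149
  Δ         -0.007813     0.02344    0.007813
  eq         0.008461       6.024       2.157
  solve Keq expr → x = 0.007813; check Q = 5.5740e+04
Then change container volume by factor 1.25 (V_new/V_old).
Step 3:
                    B           C           G
  init       0.006769        4.82       1.726
  Δ         -0.003275    0.009826    0.003275
  eq         0.003493       4.829       1.729
  solve Keq expr → x = 0.003275; check Q = 5.5740e+04

Direction: forward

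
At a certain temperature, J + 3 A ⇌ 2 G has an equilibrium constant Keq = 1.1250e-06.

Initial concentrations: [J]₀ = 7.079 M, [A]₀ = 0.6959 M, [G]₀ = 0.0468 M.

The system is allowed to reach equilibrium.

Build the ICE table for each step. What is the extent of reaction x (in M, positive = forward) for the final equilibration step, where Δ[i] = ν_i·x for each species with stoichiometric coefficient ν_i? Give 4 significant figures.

x = -0.02246 M

Q₀ = 9.1808e-04 vs Keq = 1.1250e-06 ⇒ Q>K, reverse
Step 1:
                    J           A           G
  init          7.079      0.6959      0.0468
  Δ           0.02246     0.06737    -0.04492
  eq            7.101      0.7633    0.001885
  solve Keq expr → x = -0.02246; check Q = 1.1250e-06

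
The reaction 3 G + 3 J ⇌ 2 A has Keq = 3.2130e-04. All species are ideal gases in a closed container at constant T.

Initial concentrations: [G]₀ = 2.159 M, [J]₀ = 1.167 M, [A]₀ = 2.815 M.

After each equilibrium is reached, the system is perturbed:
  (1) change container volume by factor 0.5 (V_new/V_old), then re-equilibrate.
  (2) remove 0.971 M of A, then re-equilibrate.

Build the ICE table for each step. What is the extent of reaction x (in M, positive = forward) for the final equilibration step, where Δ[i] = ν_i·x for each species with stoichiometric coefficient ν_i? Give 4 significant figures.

Q₀ = 0.4954 vs Keq = 3.2130e-04 ⇒ Q>K, reverse
Step 1:
                  G         J         A
  I           2.159     1.167     2.815
  C           2.425     2.425    -1.617
  E           4.584     3.592     1.198
  solve Keq expr → x = -0.8085; check Q = 3.2130e-04
Then change container volume by factor 0.5 (V_new/V_old).
Step 2:
                  G         J         A
  I           9.169     7.185     2.396
  C          -2.125    -2.125     1.417
  E           7.043     5.059     3.813
  solve Keq expr → x = 0.7085; check Q = 3.2130e-04
Then remove 0.971 M of A.
Step 3:
                  G         J         A
  I           7.043     5.059     2.842
  C         -0.3908   -0.3908    0.2605
  E           6.653     4.669     3.103
  solve Keq expr → x = 0.1303; check Q = 3.2130e-04

x = 0.1303 M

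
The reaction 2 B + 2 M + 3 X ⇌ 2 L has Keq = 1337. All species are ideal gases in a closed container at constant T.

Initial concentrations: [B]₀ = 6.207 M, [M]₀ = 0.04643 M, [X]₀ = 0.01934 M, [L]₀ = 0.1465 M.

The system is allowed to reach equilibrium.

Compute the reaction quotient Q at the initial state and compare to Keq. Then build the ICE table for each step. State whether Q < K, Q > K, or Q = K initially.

Q₀ = 3.5723e+04 vs Keq = 1337 ⇒ Q>K, reverse
Step 1:
                   B          M          X          L
  I            6.207    0.04643    0.01934     0.1465
  C          0.01624    0.01624    0.02436   -0.01624
  E            6.223    0.06267     0.0437     0.1303
  solve Keq expr → x = -0.008119; check Q = 1337

Q₀ = 3.5723e+04; Q > K (proceeds reverse)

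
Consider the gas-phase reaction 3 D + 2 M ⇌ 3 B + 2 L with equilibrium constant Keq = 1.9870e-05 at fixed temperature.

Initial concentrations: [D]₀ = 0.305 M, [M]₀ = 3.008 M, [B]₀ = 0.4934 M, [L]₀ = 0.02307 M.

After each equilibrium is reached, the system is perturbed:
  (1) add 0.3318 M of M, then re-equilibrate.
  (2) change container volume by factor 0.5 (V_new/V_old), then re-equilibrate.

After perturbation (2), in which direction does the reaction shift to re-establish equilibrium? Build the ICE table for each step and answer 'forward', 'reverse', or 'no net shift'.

Direction: no net shift

Q₀ = 2.4902e-04 vs Keq = 1.9870e-05 ⇒ Q>K, reverse
Step 1:
                    D           M           B           L
  Initial       0.305       3.008      0.4934     0.02307
  Change      0.02285     0.01523    -0.02285    -0.01523
  Equil        0.3278       3.023      0.4706    0.007837
  solve Keq expr → x = -0.007616; check Q = 1.9870e-05
Then add 0.3318 M of M.
Step 2:
                    D           M           B           L
  Initial      0.3278       3.355      0.4706    0.007837
  Change    -0.001169 -7.7952e-04    0.001169  7.7952e-04
  Equil        0.3267       3.354      0.4717    0.008617
  solve Keq expr → x = 3.8976e-04; check Q = 1.9870e-05
Then change container volume by factor 0.5 (V_new/V_old).
Step 3:
                    D           M           B           L
  Initial      0.6534       6.709      0.9434     0.01723
  Change            0           0           0           0
  Equil        0.6534       6.709      0.9434     0.01723
  solve Keq expr → x = 0; check Q = 1.9870e-05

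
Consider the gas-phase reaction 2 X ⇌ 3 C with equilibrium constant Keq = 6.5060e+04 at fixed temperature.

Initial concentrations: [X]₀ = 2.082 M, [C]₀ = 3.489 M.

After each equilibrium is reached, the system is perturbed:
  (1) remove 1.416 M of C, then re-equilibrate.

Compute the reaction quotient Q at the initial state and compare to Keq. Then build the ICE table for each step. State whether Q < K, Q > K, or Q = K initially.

Q₀ = 9.798 vs Keq = 6.5060e+04 ⇒ Q<K, forward
Step 1:
                   X          C
  Initial      2.082      3.489
  Change      -2.017      3.025
  Equil      0.06518      6.514
  solve Keq expr → x = 1.008; check Q = 6.5060e+04
Then remove 1.416 M of C.
Step 2:
                   X          C
  Initial    0.06518      5.098
  Change    -0.01966    0.02949
  Equil      0.04552      5.128
  solve Keq expr → x = 0.00983; check Q = 6.5060e+04

Q₀ = 9.798; Q < K (proceeds forward)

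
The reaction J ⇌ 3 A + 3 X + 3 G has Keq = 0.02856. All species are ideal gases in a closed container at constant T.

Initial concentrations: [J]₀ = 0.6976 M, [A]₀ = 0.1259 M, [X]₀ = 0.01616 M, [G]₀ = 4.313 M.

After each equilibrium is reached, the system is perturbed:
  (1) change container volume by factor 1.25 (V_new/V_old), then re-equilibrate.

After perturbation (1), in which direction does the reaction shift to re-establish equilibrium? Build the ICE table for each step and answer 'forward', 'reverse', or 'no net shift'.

Q₀ = 9.6857e-07 vs Keq = 0.02856 ⇒ Q<K, forward
Step 1:
                  J         A         X         G
  Initial    0.6976    0.1259   0.01616     4.313
  Change   -0.05907    0.1772    0.1772    0.1772
  Equil      0.6385    0.3031    0.1934      4.49
  solve Keq expr → x = 0.05907; check Q = 0.02856
Then change container volume by factor 1.25 (V_new/V_old).
Step 2:
                  J         A         X         G
  Initial    0.5108    0.2425    0.1547     3.592
  Change   -0.02065   0.06194   0.06194   0.06194
  Equil      0.4902    0.3044    0.2166     3.654
  solve Keq expr → x = 0.02065; check Q = 0.02856

Direction: forward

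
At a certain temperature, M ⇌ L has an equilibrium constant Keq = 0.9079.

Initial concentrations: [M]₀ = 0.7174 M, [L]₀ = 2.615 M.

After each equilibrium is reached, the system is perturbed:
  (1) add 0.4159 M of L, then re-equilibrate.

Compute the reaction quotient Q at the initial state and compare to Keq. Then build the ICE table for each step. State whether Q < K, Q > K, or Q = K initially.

Q₀ = 3.645; Q > K (proceeds reverse)

Q₀ = 3.645 vs Keq = 0.9079 ⇒ Q>K, reverse
Step 1:
                   M          L
  I           0.7174      2.615
  C            1.029     -1.029
  E            1.747      1.586
  solve Keq expr → x = -1.029; check Q = 0.9079
Then add 0.4159 M of L.
Step 2:
                   M          L
  I            1.747      2.002
  C            0.218     -0.218
  E            1.965      1.784
  solve Keq expr → x = -0.218; check Q = 0.9079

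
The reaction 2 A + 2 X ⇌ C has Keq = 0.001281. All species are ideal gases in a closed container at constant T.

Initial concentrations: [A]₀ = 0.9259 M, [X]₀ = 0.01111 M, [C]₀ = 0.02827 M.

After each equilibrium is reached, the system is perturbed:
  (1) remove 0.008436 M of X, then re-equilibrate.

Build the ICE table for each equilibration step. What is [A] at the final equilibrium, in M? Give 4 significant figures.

[A]_eq = 0.9824 M

Q₀ = 267.2 vs Keq = 0.001281 ⇒ Q>K, reverse
Step 1:
                   A          X          C
  init        0.9259    0.01111    0.02827
  Δ          0.05653    0.05653   -0.02826
  eq          0.9824    0.06764 5.6564e-06
  solve Keq expr → x = -0.02826; check Q = 0.001281
Then remove 0.008436 M of X.
Step 2:
                   A          X          C
  init        0.9824     0.0592 5.6564e-06
  Δ       2.6451e-06 2.6451e-06 -1.3226e-06
  eq          0.9824    0.05921 4.3339e-06
  solve Keq expr → x = -1.3226e-06; check Q = 0.001281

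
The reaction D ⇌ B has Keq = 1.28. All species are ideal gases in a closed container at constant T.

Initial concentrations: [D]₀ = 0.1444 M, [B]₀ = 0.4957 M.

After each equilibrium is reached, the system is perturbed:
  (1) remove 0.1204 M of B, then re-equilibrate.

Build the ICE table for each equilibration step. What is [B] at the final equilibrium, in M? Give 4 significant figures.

[B]_eq = 0.2918 M

Q₀ = 3.433 vs Keq = 1.28 ⇒ Q>K, reverse
Step 1:
                  D         B
  init       0.1444    0.4957
  Δ          0.1363   -0.1363
  eq         0.2807    0.3594
  solve Keq expr → x = -0.1363; check Q = 1.28
Then remove 0.1204 M of B.
Step 2:
                  D         B
  init       0.2807     0.239
  Δ        -0.05281   0.05281
  eq         0.2279    0.2918
  solve Keq expr → x = 0.05281; check Q = 1.28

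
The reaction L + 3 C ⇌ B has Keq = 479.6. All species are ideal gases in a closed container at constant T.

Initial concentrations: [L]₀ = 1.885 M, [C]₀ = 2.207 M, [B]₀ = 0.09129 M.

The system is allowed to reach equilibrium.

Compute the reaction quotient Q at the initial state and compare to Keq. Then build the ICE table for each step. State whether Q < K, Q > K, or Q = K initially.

Q₀ = 0.004505; Q < K (proceeds forward)

Q₀ = 0.004505 vs Keq = 479.6 ⇒ Q<K, forward
Step 1:
                  L         C         B
  init        1.885     2.207   0.09129
  Δ         -0.6985    -2.095    0.6985
  eq          1.187    0.1115    0.7898
  solve Keq expr → x = 0.6985; check Q = 479.6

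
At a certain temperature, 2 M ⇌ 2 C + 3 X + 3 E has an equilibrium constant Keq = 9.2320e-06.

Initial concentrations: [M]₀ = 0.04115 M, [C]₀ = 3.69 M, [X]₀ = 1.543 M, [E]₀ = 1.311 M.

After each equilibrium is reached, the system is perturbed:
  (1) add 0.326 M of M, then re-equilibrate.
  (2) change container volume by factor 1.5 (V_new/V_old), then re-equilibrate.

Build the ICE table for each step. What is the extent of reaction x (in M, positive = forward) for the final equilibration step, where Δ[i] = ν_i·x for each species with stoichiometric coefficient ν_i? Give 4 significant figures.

Q₀ = 6.6561e+04 vs Keq = 9.2320e-06 ⇒ Q>K, reverse
Step 1:
                  M         C         X         E
  I         0.04115      3.69     1.543     1.311
  C          0.8499   -0.8499    -1.275    -1.275
  E          0.8911      2.84    0.2681   0.03613
  solve Keq expr → x = -0.425; check Q = 9.2320e-06
Then add 0.326 M of M.
Step 2:
                  M         C         X         E
  I           1.217      2.84    0.2681   0.03613
  C       -0.004699  0.004699  0.007048  0.007048
  E           1.212     2.845    0.2752   0.04317
  solve Keq expr → x = 0.002349; check Q = 9.2320e-06
Then change container volume by factor 1.5 (V_new/V_old).
Step 3:
                  M         C         X         E
  I          0.8082     1.897    0.1834   0.02878
  C        -0.01773   0.01773    0.0266    0.0266
  E          0.7905     1.914    0.2101   0.05538
  solve Keq expr → x = 0.008867; check Q = 9.2320e-06

x = 0.008867 M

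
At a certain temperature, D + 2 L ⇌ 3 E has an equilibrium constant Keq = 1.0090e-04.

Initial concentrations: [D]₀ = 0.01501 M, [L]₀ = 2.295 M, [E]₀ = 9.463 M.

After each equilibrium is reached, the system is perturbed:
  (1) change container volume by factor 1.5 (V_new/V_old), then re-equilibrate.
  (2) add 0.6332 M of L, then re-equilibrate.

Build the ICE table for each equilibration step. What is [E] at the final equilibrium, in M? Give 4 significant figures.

Q₀ = 1.0719e+04 vs Keq = 1.0090e-04 ⇒ Q>K, reverse
Step 1:
                    D           L           E
  Initial     0.01501       2.295       9.463
  Change        3.061       6.122      -9.183
  Equil         3.076       8.417      0.2802
  solve Keq expr → x = -3.061; check Q = 1.0090e-04
Then change container volume by factor 1.5 (V_new/V_old).
Step 2:
                    D           L           E
  Initial       2.051       5.611      0.1868
  Change            0           0           0
  Equil         2.051       5.611      0.1868
  solve Keq expr → x = 0; check Q = 1.0090e-04
Then add 0.6332 M of L.
Step 3:
                    D           L           E
  Initial       2.051       6.244      0.1868
  Change    -0.004487   -0.008973     0.01346
  Equil         2.046       6.235      0.2002
  solve Keq expr → x = 0.004487; check Q = 1.0090e-04

[E]_eq = 0.2002 M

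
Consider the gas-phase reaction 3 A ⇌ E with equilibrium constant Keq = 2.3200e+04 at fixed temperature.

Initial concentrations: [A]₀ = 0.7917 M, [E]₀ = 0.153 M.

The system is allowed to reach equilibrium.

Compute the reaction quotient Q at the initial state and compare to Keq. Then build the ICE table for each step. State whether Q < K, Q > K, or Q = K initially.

Q₀ = 0.3083 vs Keq = 2.3200e+04 ⇒ Q<K, forward
Step 1:
                   A          E
  I           0.7917      0.153
  C          -0.7657     0.2552
  E          0.02601     0.4082
  solve Keq expr → x = 0.2552; check Q = 2.3200e+04

Q₀ = 0.3083; Q < K (proceeds forward)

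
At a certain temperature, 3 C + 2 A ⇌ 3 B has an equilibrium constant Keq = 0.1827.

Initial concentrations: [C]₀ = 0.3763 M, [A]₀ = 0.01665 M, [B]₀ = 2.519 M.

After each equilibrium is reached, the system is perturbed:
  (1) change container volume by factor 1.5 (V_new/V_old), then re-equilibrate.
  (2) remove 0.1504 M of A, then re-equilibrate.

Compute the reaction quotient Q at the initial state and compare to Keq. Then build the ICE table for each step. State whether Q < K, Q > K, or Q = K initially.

Q₀ = 1.0821e+06; Q > K (proceeds reverse)

Q₀ = 1.0821e+06 vs Keq = 0.1827 ⇒ Q>K, reverse
Step 1:
                    C           A           B
  Initial      0.3763     0.01665       2.519
  Change        1.472      0.9812      -1.472
  Equil         1.848      0.9979       1.047
  solve Keq expr → x = -0.4906; check Q = 0.1827
Then change container volume by factor 1.5 (V_new/V_old).
Step 2:
                    C           A           B
  Initial       1.232      0.6652      0.6981
  Change       0.0914     0.06093     -0.0914
  Equil         1.323      0.7262      0.6067
  solve Keq expr → x = -0.03047; check Q = 0.1827
Then remove 0.1504 M of A.
Step 3:
                    C           A           B
  Initial       1.323      0.5758      0.6067
  Change      0.04819     0.03213    -0.04819
  Equil         1.372      0.6079      0.5585
  solve Keq expr → x = -0.01606; check Q = 0.1827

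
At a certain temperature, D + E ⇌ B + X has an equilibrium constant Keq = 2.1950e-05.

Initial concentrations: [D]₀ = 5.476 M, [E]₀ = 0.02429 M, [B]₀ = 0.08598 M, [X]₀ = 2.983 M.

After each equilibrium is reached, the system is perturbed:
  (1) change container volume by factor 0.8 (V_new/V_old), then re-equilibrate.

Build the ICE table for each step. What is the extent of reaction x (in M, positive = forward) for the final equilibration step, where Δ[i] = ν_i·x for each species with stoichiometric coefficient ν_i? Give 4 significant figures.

Q₀ = 1.928 vs Keq = 2.1950e-05 ⇒ Q>K, reverse
Step 1:
                    D           E           B           X
  Initial       5.476     0.02429     0.08598       2.983
  Change      0.08598     0.08598    -0.08598    -0.08598
  Equil         5.562      0.1103  4.6468e-06       2.897
  solve Keq expr → x = -0.08598; check Q = 2.1950e-05
Then change container volume by factor 0.8 (V_new/V_old).
Step 2:
                    D           E           B           X
  Initial       6.952      0.1378  5.8085e-06       3.621
  Change            0           0           0           0
  Equil         6.952      0.1378  5.8085e-06       3.621
  solve Keq expr → x = 0; check Q = 2.1950e-05

x = 0 M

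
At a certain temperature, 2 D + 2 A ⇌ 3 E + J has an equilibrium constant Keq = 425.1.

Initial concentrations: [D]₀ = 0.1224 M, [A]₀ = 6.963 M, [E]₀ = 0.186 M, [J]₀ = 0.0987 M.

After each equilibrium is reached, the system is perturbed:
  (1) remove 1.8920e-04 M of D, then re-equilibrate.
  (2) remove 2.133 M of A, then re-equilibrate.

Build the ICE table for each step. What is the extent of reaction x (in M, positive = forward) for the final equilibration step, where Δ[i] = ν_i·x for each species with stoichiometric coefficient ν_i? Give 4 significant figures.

Q₀ = 8.7438e-04 vs Keq = 425.1 ⇒ Q<K, forward
Step 1:
                  D         A         E         J
  init       0.1224     6.963     0.186    0.0987
  Δ         -0.1218   -0.1218    0.1826   0.06088
  eq      6.3392e-04     6.841    0.3686    0.1596
  solve Keq expr → x = 0.06088; check Q = 425.1
Then remove 1.8920e-04 M of D.
Step 2:
                  D         A         E         J
  init    4.4472e-04     6.841    0.3686    0.1596
  Δ       1.8827e-04 1.8827e-04 -2.8240e-04 -9.4134e-05
  eq      6.3299e-04     6.841    0.3684    0.1595
  solve Keq expr → x = -9.4134e-05; check Q = 425.1
Then remove 2.133 M of A.
Step 3:
                  D         A         E         J
  init    6.3299e-04     4.708    0.3684    0.1595
  Δ       2.8469e-04 2.8469e-04 -4.2703e-04 -1.4234e-04
  eq      9.1768e-04     4.709    0.3679    0.1593
  solve Keq expr → x = -1.4234e-04; check Q = 425.1

x = -1.4234e-04 M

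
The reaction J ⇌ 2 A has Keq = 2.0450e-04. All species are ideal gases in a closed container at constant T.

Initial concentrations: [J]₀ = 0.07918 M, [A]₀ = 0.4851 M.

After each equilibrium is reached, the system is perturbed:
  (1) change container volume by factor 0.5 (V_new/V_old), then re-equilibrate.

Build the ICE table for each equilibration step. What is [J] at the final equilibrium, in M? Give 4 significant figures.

[J]_eq = 0.6377 M

Q₀ = 2.972 vs Keq = 2.0450e-04 ⇒ Q>K, reverse
Step 1:
                  J         A
  Initial   0.07918    0.4851
  Change     0.2385    -0.477
  Equil      0.3177   0.00806
  solve Keq expr → x = -0.2385; check Q = 2.0450e-04
Then change container volume by factor 0.5 (V_new/V_old).
Step 2:
                  J         A
  Initial    0.6354   0.01612
  Change    0.00235 -0.004701
  Equil      0.6377   0.01142
  solve Keq expr → x = -0.00235; check Q = 2.0450e-04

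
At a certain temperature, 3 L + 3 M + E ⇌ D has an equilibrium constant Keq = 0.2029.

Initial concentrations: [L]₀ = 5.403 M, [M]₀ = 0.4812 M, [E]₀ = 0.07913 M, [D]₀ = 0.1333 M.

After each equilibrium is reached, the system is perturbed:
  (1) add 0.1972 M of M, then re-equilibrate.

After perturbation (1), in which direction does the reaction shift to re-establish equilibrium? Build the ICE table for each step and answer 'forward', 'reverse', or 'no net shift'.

Q₀ = 0.09585 vs Keq = 0.2029 ⇒ Q<K, forward
Step 1:
                   L          M          E          D
  I            5.403     0.4812    0.07913     0.1333
  C         -0.05255   -0.05255   -0.01752    0.01752
  E             5.35     0.4287    0.06161     0.1508
  solve Keq expr → x = 0.01752; check Q = 0.2029
Then add 0.1972 M of M.
Step 2:
                   L          M          E          D
  I             5.35     0.6259    0.06161     0.1508
  C         -0.07712   -0.07712   -0.02571    0.02571
  E            5.273     0.5487    0.03591     0.1765
  solve Keq expr → x = 0.02571; check Q = 0.2029

Direction: forward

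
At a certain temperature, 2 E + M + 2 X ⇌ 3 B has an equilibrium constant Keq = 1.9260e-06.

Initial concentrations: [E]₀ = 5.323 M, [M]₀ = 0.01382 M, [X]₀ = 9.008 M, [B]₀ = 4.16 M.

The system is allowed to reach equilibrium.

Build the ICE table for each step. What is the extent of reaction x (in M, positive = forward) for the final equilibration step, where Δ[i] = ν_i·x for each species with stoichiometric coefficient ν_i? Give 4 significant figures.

x = -1.294 M

Q₀ = 2.266 vs Keq = 1.9260e-06 ⇒ Q>K, reverse
Step 1:
                   E          M          X          B
  Initial      5.323    0.01382      9.008       4.16
  Change       2.589      1.294      2.589     -3.883
  Equil        7.912      1.308       11.6     0.2768
  solve Keq expr → x = -1.294; check Q = 1.9260e-06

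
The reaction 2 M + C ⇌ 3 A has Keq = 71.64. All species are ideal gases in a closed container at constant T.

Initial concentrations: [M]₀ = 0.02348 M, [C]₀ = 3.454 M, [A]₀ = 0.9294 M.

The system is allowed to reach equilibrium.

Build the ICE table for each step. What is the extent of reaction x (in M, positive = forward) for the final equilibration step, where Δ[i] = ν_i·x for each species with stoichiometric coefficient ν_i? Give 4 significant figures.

x = -0.01468 M

Q₀ = 421.6 vs Keq = 71.64 ⇒ Q>K, reverse
Step 1:
                  M         C         A
  Initial   0.02348     3.454    0.9294
  Change    0.02937   0.01468  -0.04405
  Equil     0.05285     3.469    0.8854
  solve Keq expr → x = -0.01468; check Q = 71.64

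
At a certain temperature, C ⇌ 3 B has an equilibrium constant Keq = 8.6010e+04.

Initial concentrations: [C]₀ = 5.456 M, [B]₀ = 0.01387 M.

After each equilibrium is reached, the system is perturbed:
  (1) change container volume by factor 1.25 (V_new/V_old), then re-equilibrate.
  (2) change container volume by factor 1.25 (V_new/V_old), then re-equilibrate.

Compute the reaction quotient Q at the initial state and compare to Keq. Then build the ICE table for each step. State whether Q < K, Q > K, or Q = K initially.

Q₀ = 4.8905e-07; Q < K (proceeds forward)

Q₀ = 4.8905e-07 vs Keq = 8.6010e+04 ⇒ Q<K, forward
Step 1:
                   C          B
  I            5.456    0.01387
  C           -5.406      16.22
  E          0.04973      16.23
  solve Keq expr → x = 5.406; check Q = 8.6010e+04
Then change container volume by factor 1.25 (V_new/V_old).
Step 2:
                   C          B
  I          0.03978      12.99
  C         -0.01407    0.04222
  E          0.02571      13.03
  solve Keq expr → x = 0.01407; check Q = 8.6010e+04
Then change container volume by factor 1.25 (V_new/V_old).
Step 3:
                   C          B
  I          0.02057      10.42
  C        -0.007321    0.02196
  E          0.01325      10.44
  solve Keq expr → x = 0.007321; check Q = 8.6010e+04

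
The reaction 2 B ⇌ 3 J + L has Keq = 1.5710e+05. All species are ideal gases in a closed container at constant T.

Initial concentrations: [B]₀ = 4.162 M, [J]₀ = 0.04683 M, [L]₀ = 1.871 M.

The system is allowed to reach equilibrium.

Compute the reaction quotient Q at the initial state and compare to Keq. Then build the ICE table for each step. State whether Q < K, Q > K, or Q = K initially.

Q₀ = 1.1093e-05 vs Keq = 1.5710e+05 ⇒ Q<K, forward
Step 1:
                    B           J           L
  Initial       4.162     0.04683       1.871
  Change       -4.085       6.128       2.043
  Equil       0.07659       6.175       3.914
  solve Keq expr → x = 2.043; check Q = 1.5710e+05

Q₀ = 1.1093e-05; Q < K (proceeds forward)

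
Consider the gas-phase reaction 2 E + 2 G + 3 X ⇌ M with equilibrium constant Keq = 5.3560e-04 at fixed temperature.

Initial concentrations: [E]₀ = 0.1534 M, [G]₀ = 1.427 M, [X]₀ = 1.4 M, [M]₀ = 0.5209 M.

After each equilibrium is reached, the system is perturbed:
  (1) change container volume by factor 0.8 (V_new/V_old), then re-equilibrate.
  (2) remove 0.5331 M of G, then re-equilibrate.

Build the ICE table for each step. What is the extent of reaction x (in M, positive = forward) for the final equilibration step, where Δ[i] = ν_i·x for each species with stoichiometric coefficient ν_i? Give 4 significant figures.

x = -0.03014 M

Q₀ = 3.962 vs Keq = 5.3560e-04 ⇒ Q>K, reverse
Step 1:
                  E         G         X         M
  Initial    0.1534     1.427       1.4    0.5209
  Change      0.905     0.905     1.357   -0.4525
  Equil       1.058     2.332     2.757   0.06841
  solve Keq expr → x = -0.4525; check Q = 5.3560e-04
Then change container volume by factor 0.8 (V_new/V_old).
Step 2:
                  E         G         X         M
  Initial     1.323     2.915     3.447   0.08551
  Change    -0.1734   -0.1734     -0.26   0.08668
  Equil        1.15     2.742     3.187    0.1722
  solve Keq expr → x = 0.08668; check Q = 5.3560e-04
Then remove 0.5331 M of G.
Step 3:
                  E         G         X         M
  Initial      1.15     2.209     3.187    0.1722
  Change    0.06028   0.06028   0.09043  -0.03014
  Equil        1.21     2.269     3.277    0.1421
  solve Keq expr → x = -0.03014; check Q = 5.3560e-04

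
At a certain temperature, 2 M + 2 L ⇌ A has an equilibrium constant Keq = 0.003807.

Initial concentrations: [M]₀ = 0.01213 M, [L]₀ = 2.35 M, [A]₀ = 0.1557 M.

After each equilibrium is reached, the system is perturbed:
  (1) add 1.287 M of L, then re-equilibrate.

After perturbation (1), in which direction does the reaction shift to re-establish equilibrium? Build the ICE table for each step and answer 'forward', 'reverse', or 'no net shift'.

Direction: forward

Q₀ = 191.6 vs Keq = 0.003807 ⇒ Q>K, reverse
Step 1:
                  M         L         A
  Initial   0.01213      2.35    0.1557
  Change      0.306     0.306    -0.153
  Equil      0.3181     2.656  0.002717
  solve Keq expr → x = -0.153; check Q = 0.003807
Then add 1.287 M of L.
Step 2:
                  M         L         A
  Initial    0.3181     3.943  0.002717
  Change  -0.006056 -0.006056  0.003028
  Equil       0.312     3.937  0.005745
  solve Keq expr → x = 0.003028; check Q = 0.003807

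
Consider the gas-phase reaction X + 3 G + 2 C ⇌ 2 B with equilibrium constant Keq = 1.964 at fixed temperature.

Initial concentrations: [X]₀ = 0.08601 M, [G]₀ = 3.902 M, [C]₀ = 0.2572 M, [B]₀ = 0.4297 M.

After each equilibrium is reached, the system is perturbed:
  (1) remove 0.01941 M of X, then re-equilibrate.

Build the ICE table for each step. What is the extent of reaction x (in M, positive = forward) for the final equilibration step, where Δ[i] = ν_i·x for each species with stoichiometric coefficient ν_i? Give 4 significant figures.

x = -0.007724 M

Q₀ = 0.5462 vs Keq = 1.964 ⇒ Q<K, forward
Step 1:
                  X         G         C         B
  init      0.08601     3.902    0.2572    0.4297
  Δ        -0.02975  -0.08926  -0.05951   0.05951
  eq        0.05626     3.813    0.1977    0.4892
  solve Keq expr → x = 0.02975; check Q = 1.964
Then remove 0.01941 M of X.
Step 2:
                  X         G         C         B
  init      0.03685     3.813    0.1977    0.4892
  Δ        0.007724   0.02317   0.01545  -0.01545
  eq        0.04457     3.836    0.2131    0.4738
  solve Keq expr → x = -0.007724; check Q = 1.964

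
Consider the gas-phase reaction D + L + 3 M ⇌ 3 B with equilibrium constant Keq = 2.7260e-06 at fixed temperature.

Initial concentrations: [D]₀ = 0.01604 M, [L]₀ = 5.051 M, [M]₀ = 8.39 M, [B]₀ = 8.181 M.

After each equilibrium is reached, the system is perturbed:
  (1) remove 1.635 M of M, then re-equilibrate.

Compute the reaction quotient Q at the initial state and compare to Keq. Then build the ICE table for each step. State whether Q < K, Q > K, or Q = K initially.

Q₀ = 11.44 vs Keq = 2.7260e-06 ⇒ Q>K, reverse
Step 1:
                    D           L           M           B
  I           0.01604       5.051        8.39       8.181
  C             2.528       2.528       7.583      -7.583
  E             2.544       7.579       15.97      0.5983
  solve Keq expr → x = -2.528; check Q = 2.7260e-06
Then remove 1.635 M of M.
Step 2:
                    D           L           M           B
  I             2.544       7.579       14.34      0.5983
  C            0.0191      0.0191     0.05729    -0.05729
  E             2.563       7.598        14.4       0.541
  solve Keq expr → x = -0.0191; check Q = 2.7260e-06

Q₀ = 11.44; Q > K (proceeds reverse)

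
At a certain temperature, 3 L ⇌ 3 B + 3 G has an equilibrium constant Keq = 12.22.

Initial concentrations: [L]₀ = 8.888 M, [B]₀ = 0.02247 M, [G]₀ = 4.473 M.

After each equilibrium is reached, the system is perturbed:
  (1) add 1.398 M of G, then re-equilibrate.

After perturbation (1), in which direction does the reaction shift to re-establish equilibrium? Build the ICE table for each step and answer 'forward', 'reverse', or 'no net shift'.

Q₀ = 1.4461e-06 vs Keq = 12.22 ⇒ Q<K, forward
Step 1:
                   L          B          G
  init         8.888    0.02247      4.473
  Δ           -2.251      2.251      2.251
  eq           6.637      2.274      6.724
  solve Keq expr → x = 0.7503; check Q = 12.22
Then add 1.398 M of G.
Step 2:
                   L          B          G
  init         6.637      2.274      8.122
  Δ           0.2554    -0.2554    -0.2554
  eq           6.892      2.018      7.867
  solve Keq expr → x = -0.08514; check Q = 12.22

Direction: reverse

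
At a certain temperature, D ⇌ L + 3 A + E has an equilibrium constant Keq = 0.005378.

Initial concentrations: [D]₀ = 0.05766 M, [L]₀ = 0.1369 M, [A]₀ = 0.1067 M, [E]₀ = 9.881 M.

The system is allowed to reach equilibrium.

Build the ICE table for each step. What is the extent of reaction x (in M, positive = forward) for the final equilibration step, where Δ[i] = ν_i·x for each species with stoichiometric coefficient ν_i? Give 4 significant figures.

x = -0.01299 M

Q₀ = 0.0285 vs Keq = 0.005378 ⇒ Q>K, reverse
Step 1:
                    D           L           A           E
  init        0.05766      0.1369      0.1067       9.881
  Δ           0.01299    -0.01299    -0.03897    -0.01299
  eq          0.07065      0.1239     0.06773       9.868
  solve Keq expr → x = -0.01299; check Q = 0.005378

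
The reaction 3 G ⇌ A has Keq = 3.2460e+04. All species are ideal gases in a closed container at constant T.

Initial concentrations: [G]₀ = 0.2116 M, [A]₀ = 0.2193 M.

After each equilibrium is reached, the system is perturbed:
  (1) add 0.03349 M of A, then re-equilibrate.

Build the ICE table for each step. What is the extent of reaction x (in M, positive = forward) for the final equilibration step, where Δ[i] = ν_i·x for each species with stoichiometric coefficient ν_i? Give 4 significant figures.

Q₀ = 23.15 vs Keq = 3.2460e+04 ⇒ Q<K, forward
Step 1:
                   G          A
  init        0.2116     0.2193
  Δ           -0.191    0.06367
  eq         0.02058      0.283
  solve Keq expr → x = 0.06367; check Q = 3.2460e+04
Then add 0.03349 M of A.
Step 2:
                   G          A
  init       0.02058     0.3165
  Δ       7.7602e-04 -2.5867e-04
  eq         0.02136     0.3162
  solve Keq expr → x = -2.5867e-04; check Q = 3.2460e+04

x = -2.5867e-04 M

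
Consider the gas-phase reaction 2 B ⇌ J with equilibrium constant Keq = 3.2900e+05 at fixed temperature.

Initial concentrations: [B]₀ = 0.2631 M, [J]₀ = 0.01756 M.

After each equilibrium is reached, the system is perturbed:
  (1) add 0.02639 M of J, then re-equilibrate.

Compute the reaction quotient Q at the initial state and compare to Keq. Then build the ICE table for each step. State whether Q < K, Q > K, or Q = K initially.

Q₀ = 0.2537 vs Keq = 3.2900e+05 ⇒ Q<K, forward
Step 1:
                    B           J
  Initial      0.2631     0.01756
  Change      -0.2624      0.1312
  Equil    6.7246e-04      0.1488
  solve Keq expr → x = 0.1312; check Q = 3.2900e+05
Then add 0.02639 M of J.
Step 2:
                    B           J
  Initial  6.7246e-04      0.1752
  Change   5.7149e-05 -2.8574e-05
  Equil    7.2961e-04      0.1751
  solve Keq expr → x = -2.8574e-05; check Q = 3.2900e+05

Q₀ = 0.2537; Q < K (proceeds forward)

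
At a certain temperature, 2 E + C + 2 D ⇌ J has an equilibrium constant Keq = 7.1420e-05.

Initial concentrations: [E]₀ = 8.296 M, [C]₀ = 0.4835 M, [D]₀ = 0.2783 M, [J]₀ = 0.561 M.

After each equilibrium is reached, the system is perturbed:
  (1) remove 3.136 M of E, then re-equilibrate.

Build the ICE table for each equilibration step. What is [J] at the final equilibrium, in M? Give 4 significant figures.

Q₀ = 0.2177 vs Keq = 7.1420e-05 ⇒ Q>K, reverse
Step 1:
                  E         C         D         J
  I           8.296    0.4835    0.2783     0.561
  C           1.097    0.5487     1.097   -0.5487
  E           9.393     1.032     1.376   0.01231
  solve Keq expr → x = -0.5487; check Q = 7.1420e-05
Then remove 3.136 M of E.
Step 2:
                  E         C         D         J
  I           6.257     1.032     1.376   0.01231
  C         0.01336  0.006681   0.01336 -0.006681
  E           6.271     1.039     1.389  0.005629
  solve Keq expr → x = -0.006681; check Q = 7.1420e-05

[J]_eq = 0.005629 M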